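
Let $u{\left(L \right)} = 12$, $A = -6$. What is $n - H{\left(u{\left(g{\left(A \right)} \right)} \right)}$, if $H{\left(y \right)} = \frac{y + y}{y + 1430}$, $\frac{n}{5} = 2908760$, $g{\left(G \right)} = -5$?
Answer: $\frac{10486079788}{721} \approx 1.4544 \cdot 10^{7}$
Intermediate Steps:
$n = 14543800$ ($n = 5 \cdot 2908760 = 14543800$)
$H{\left(y \right)} = \frac{2 y}{1430 + y}$
$n - H{\left(u{\left(g{\left(A \right)} \right)} \right)} = 14543800 - 2 \cdot 12 \frac{1}{1430 + 12} = 14543800 - 2 \cdot 12 \cdot \frac{1}{1442} = 14543800 - \frac{12}{721} = \frac{10486079788}{721}$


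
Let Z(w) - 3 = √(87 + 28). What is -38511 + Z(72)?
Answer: -38508 + √115 ≈ -38497.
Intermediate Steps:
Z(w) = 3 + √115 (Z(w) = 3 + √(87 + 28) = 3 + √115)
-38511 + Z(72) = -38511 + (3 + √115) = -38508 + √115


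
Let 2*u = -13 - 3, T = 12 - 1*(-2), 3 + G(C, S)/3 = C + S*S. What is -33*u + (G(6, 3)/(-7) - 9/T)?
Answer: 3615/14 ≈ 258.21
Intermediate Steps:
G(C, S) = -9 + 3*C + 3*S**2 (G(C, S) = -9 + 3*(C + S*S) = -9 + 3*(C + S**2) = -9 + (3*C + 3*S**2) = -9 + 3*C + 3*S**2)
T = 14 (T = 12 + 2 = 14)
u = -8 (u = (-13 - 3)/2 = (1/2)*(-16) = -8)
-33*u + (G(6, 3)/(-7) - 9/T) = -33*(-8) + ((-9 + 3*6 + 3*3**2)/(-7) - 9/14) = 264 + ((-9 + 18 + 3*9)*(-1/7) - 9*1/14) = 264 + ((-9 + 18 + 27)*(-1/7) - 9/14) = 264 + (36*(-1/7) - 9/14) = 264 + (-36/7 - 9/14) = 264 - 81/14 = 3615/14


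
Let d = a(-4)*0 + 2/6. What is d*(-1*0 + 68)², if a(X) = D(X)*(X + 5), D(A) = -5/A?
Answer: 4624/3 ≈ 1541.3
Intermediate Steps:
a(X) = -5*(5 + X)/X (a(X) = (-5/X)*(X + 5) = (-5/X)*(5 + X) = -5*(5 + X)/X)
d = ⅓ (d = (-5 - 25/(-4))*0 + 2/6 = (-5 - 25*(-¼))*0 + 2*(⅙) = (-5 + 25/4)*0 + ⅓ = (5/4)*0 + ⅓ = 0 + ⅓ = ⅓ ≈ 0.33333)
d*(-1*0 + 68)² = (-1*0 + 68)²/3 = (0 + 68)²/3 = (⅓)*68² = (⅓)*4624 = 4624/3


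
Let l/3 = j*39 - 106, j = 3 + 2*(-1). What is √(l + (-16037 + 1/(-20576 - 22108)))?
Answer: I*√7396099904103/21342 ≈ 127.43*I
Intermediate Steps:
j = 1 (j = 3 - 2 = 1)
l = -201 (l = 3*(1*39 - 106) = 3*(39 - 106) = 3*(-67) = -201)
√(l + (-16037 + 1/(-20576 - 22108))) = √(-201 + (-16037 + 1/(-20576 - 22108))) = √(-201 + (-16037 + 1/(-42684))) = √(-201 + (-16037 - 1/42684)) = √(-201 - 684523309/42684) = √(-693102793/42684) = I*√7396099904103/21342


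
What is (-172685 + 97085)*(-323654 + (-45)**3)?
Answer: 31357292400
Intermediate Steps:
(-172685 + 97085)*(-323654 + (-45)**3) = -75600*(-323654 - 91125) = -75600*(-414779) = 31357292400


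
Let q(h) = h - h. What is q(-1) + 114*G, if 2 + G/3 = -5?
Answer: -2394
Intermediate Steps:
G = -21 (G = -6 + 3*(-5) = -6 - 15 = -21)
q(h) = 0
q(-1) + 114*G = 0 + 114*(-21) = 0 - 2394 = -2394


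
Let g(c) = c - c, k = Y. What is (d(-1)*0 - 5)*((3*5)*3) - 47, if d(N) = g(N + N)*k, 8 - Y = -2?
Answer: -272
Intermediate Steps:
Y = 10 (Y = 8 - 1*(-2) = 8 + 2 = 10)
k = 10
g(c) = 0
d(N) = 0 (d(N) = 0*10 = 0)
(d(-1)*0 - 5)*((3*5)*3) - 47 = (0*0 - 5)*((3*5)*3) - 47 = (0 - 5)*(15*3) - 47 = -5*45 - 47 = -225 - 47 = -272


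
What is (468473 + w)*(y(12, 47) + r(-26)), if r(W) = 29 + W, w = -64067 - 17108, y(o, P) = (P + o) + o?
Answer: 28660052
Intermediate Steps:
y(o, P) = P + 2*o
w = -81175
(468473 + w)*(y(12, 47) + r(-26)) = (468473 - 81175)*((47 + 2*12) + (29 - 26)) = 387298*((47 + 24) + 3) = 387298*(71 + 3) = 387298*74 = 28660052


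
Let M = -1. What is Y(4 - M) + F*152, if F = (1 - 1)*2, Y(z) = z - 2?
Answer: 3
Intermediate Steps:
Y(z) = -2 + z
F = 0 (F = 0*2 = 0)
Y(4 - M) + F*152 = (-2 + (4 - 1*(-1))) + 0*152 = (-2 + (4 + 1)) + 0 = (-2 + 5) + 0 = 3 + 0 = 3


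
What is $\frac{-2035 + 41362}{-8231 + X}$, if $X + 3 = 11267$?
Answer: $\frac{13109}{1011} \approx 12.966$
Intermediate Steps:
$X = 11264$ ($X = -3 + 11267 = 11264$)
$\frac{-2035 + 41362}{-8231 + X} = \frac{-2035 + 41362}{-8231 + 11264} = \frac{39327}{3033} = 39327 \cdot \frac{1}{3033} = \frac{13109}{1011}$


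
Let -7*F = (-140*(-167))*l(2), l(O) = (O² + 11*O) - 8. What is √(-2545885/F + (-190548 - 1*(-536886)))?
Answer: √1391069014526/2004 ≈ 588.54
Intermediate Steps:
l(O) = -8 + O² + 11*O
F = -60120 (F = -(-140*(-167))*(-8 + 2² + 11*2)/7 = -3340*(-8 + 4 + 22) = -3340*18 = -⅐*420840 = -60120)
√(-2545885/F + (-190548 - 1*(-536886))) = √(-2545885/(-60120) + (-190548 - 1*(-536886))) = √(-2545885*(-1/60120) + (-190548 + 536886)) = √(509177/12024 + 346338) = √(4164877289/12024) = √1391069014526/2004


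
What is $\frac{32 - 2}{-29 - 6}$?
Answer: $- \frac{6}{7} \approx -0.85714$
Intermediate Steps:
$\frac{32 - 2}{-29 - 6} = \frac{1}{-35} \cdot 30 = \left(- \frac{1}{35}\right) 30 = - \frac{6}{7}$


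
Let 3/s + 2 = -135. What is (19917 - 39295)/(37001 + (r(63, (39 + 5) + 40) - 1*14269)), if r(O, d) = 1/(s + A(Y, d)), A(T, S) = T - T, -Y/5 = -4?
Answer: -58134/68059 ≈ -0.85417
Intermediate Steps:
Y = 20 (Y = -5*(-4) = 20)
s = -3/137 (s = 3/(-2 - 135) = 3/(-137) = 3*(-1/137) = -3/137 ≈ -0.021898)
A(T, S) = 0
r(O, d) = -137/3 (r(O, d) = 1/(-3/137 + 0) = 1/(-3/137) = -137/3)
(19917 - 39295)/(37001 + (r(63, (39 + 5) + 40) - 1*14269)) = (19917 - 39295)/(37001 + (-137/3 - 1*14269)) = -19378/(37001 + (-137/3 - 14269)) = -19378/(37001 - 42944/3) = -19378/68059/3 = -19378*3/68059 = -58134/68059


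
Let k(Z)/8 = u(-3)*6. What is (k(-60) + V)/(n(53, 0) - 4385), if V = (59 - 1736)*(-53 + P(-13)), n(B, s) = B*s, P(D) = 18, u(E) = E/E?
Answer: -58743/4385 ≈ -13.396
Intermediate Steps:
u(E) = 1
k(Z) = 48 (k(Z) = 8*(1*6) = 8*6 = 48)
V = 58695 (V = (59 - 1736)*(-53 + 18) = -1677*(-35) = 58695)
(k(-60) + V)/(n(53, 0) - 4385) = (48 + 58695)/(53*0 - 4385) = 58743/(0 - 4385) = 58743/(-4385) = 58743*(-1/4385) = -58743/4385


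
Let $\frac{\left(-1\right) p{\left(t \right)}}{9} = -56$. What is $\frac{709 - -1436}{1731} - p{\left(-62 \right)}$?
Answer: $- \frac{290093}{577} \approx -502.76$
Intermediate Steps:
$p{\left(t \right)} = 504$ ($p{\left(t \right)} = \left(-9\right) \left(-56\right) = 504$)
$\frac{709 - -1436}{1731} - p{\left(-62 \right)} = \frac{709 - -1436}{1731} - 504 = \left(709 + 1436\right) \frac{1}{1731} - 504 = 2145 \cdot \frac{1}{1731} - 504 = \frac{715}{577} - 504 = - \frac{290093}{577}$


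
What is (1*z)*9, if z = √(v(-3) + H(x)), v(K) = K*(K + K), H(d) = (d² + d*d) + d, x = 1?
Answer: 9*√21 ≈ 41.243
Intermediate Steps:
H(d) = d + 2*d² (H(d) = (d² + d²) + d = 2*d² + d = d + 2*d²)
v(K) = 2*K² (v(K) = K*(2*K) = 2*K²)
z = √21 (z = √(2*(-3)² + 1*(1 + 2*1)) = √(2*9 + 1*(1 + 2)) = √(18 + 1*3) = √(18 + 3) = √21 ≈ 4.5826)
(1*z)*9 = (1*√21)*9 = √21*9 = 9*√21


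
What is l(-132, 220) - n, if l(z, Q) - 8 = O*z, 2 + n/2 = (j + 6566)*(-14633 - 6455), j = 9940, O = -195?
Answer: 696182808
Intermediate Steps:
n = -696157060 (n = -4 + 2*((9940 + 6566)*(-14633 - 6455)) = -4 + 2*(16506*(-21088)) = -4 + 2*(-348078528) = -4 - 696157056 = -696157060)
l(z, Q) = 8 - 195*z
l(-132, 220) - n = (8 - 195*(-132)) - 1*(-696157060) = (8 + 25740) + 696157060 = 25748 + 696157060 = 696182808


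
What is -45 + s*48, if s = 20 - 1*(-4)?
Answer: 1107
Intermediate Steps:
s = 24 (s = 20 + 4 = 24)
-45 + s*48 = -45 + 24*48 = -45 + 1152 = 1107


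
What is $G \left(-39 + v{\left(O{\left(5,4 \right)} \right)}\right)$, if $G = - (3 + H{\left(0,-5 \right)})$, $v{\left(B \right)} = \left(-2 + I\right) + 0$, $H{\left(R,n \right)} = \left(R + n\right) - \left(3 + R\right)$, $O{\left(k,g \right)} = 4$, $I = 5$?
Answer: $-180$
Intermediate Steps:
$H{\left(R,n \right)} = -3 + n$
$v{\left(B \right)} = 3$ ($v{\left(B \right)} = \left(-2 + 5\right) + 0 = 3 + 0 = 3$)
$G = 5$ ($G = - (3 - 8) = \left(-1\right) \left(-5\right) = 5$)
$G \left(-39 + v{\left(O{\left(5,4 \right)} \right)}\right) = 5 \left(-39 + 3\right) = 5 \left(-36\right) = -180$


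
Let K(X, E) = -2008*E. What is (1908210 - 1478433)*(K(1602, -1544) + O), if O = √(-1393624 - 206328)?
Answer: 1332459981504 + 32663052*I*√277 ≈ 1.3325e+12 + 5.4362e+8*I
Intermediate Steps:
O = 76*I*√277 (O = √(-1599952) = 76*I*√277 ≈ 1264.9*I)
(1908210 - 1478433)*(K(1602, -1544) + O) = (1908210 - 1478433)*(-2008*(-1544) + 76*I*√277) = 429777*(3100352 + 76*I*√277) = 1332459981504 + 32663052*I*√277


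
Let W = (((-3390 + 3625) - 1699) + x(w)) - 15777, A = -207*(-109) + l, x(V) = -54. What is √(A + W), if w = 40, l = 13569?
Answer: 3*√2093 ≈ 137.25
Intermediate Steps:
A = 36132 (A = -207*(-109) + 13569 = 22563 + 13569 = 36132)
W = -17295 (W = (((-3390 + 3625) - 1699) - 54) - 15777 = ((235 - 1699) - 54) - 15777 = (-1464 - 54) - 15777 = -1518 - 15777 = -17295)
√(A + W) = √(36132 - 17295) = √18837 = 3*√2093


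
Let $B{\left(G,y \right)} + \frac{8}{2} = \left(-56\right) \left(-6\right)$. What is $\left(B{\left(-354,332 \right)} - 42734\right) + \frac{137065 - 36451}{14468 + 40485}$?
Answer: $- \frac{2330016492}{54953} \approx -42400.0$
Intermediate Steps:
$B{\left(G,y \right)} = 332$ ($B{\left(G,y \right)} = -4 - -336 = -4 + 336 = 332$)
$\left(B{\left(-354,332 \right)} - 42734\right) + \frac{137065 - 36451}{14468 + 40485} = \left(332 - 42734\right) + \frac{137065 - 36451}{14468 + 40485} = -42402 + \frac{100614}{54953} = - \frac{2330016492}{54953}$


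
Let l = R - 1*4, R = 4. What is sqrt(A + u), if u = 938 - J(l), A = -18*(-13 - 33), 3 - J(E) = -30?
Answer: sqrt(1733) ≈ 41.629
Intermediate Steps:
l = 0 (l = 4 - 1*4 = 4 - 4 = 0)
J(E) = 33 (J(E) = 3 - 1*(-30) = 3 + 30 = 33)
A = 828 (A = -18*(-46) = 828)
u = 905 (u = 938 - 1*33 = 938 - 33 = 905)
sqrt(A + u) = sqrt(828 + 905) = sqrt(1733)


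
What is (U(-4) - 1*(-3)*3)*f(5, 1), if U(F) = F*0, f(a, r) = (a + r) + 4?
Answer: 90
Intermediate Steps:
f(a, r) = 4 + a + r
U(F) = 0
(U(-4) - 1*(-3)*3)*f(5, 1) = (0 - 1*(-3)*3)*(4 + 5 + 1) = (0 + 3*3)*10 = (0 + 9)*10 = 9*10 = 90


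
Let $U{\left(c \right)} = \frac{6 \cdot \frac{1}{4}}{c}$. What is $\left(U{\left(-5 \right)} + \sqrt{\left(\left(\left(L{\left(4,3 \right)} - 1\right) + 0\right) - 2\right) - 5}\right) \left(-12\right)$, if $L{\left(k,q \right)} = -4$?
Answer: $\frac{18}{5} - 24 i \sqrt{3} \approx 3.6 - 41.569 i$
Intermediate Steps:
$U{\left(c \right)} = \frac{3}{2 c}$ ($U{\left(c \right)} = \frac{6 \cdot \frac{1}{4}}{c} = \frac{3}{2 c}$)
$\left(U{\left(-5 \right)} + \sqrt{\left(\left(\left(L{\left(4,3 \right)} - 1\right) + 0\right) - 2\right) - 5}\right) \left(-12\right) = \left(\frac{3}{2 \left(-5\right)} + \sqrt{\left(\left(\left(-4 - 1\right) + 0\right) - 2\right) - 5}\right) \left(-12\right) = \left(\frac{3}{2} \left(- \frac{1}{5}\right) + \sqrt{\left(\left(-5 + 0\right) - 2\right) - 5}\right) \left(-12\right) = \left(- \frac{3}{10} + \sqrt{\left(-5 - 2\right) - 5}\right) \left(-12\right) = \left(- \frac{3}{10} + \sqrt{-7 - 5}\right) \left(-12\right) = \left(- \frac{3}{10} + \sqrt{-12}\right) \left(-12\right) = \left(- \frac{3}{10} + 2 i \sqrt{3}\right) \left(-12\right) = \frac{18}{5} - 24 i \sqrt{3}$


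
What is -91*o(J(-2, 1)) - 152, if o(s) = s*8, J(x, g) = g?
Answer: -880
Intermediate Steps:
o(s) = 8*s
-91*o(J(-2, 1)) - 152 = -728 - 152 = -880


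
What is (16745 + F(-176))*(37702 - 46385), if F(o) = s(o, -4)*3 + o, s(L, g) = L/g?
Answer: -145014783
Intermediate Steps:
F(o) = o/4 (F(o) = (o/(-4))*3 + o = (o*(-¼))*3 + o = -o/4*3 + o = -3*o/4 + o = o/4)
(16745 + F(-176))*(37702 - 46385) = (16745 + (¼)*(-176))*(37702 - 46385) = (16745 - 44)*(-8683) = 16701*(-8683) = -145014783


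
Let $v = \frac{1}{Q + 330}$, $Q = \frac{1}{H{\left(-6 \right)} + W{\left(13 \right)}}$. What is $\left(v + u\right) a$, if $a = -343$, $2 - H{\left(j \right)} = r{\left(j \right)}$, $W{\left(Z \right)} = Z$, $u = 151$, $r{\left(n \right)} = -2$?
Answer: $- \frac{290616354}{5611} \approx -51794.0$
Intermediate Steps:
$H{\left(j \right)} = 4$ ($H{\left(j \right)} = 2 - -2 = 2 + 2 = 4$)
$Q = \frac{1}{17}$ ($Q = \frac{1}{4 + 13} = \frac{1}{17} \approx 0.058824$)
$v = \frac{17}{5611}$ ($v = \frac{1}{\frac{1}{17} + 330} = \frac{1}{\frac{5611}{17}} = \frac{17}{5611} \approx 0.0030298$)
$\left(v + u\right) a = \left(\frac{17}{5611} + 151\right) \left(-343\right) = \frac{847278}{5611} \left(-343\right) = - \frac{290616354}{5611}$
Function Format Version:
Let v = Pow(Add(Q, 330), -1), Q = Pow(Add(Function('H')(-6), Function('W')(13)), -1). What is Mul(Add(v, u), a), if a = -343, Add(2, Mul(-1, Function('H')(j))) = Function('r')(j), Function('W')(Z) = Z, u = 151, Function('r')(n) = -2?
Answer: Rational(-290616354, 5611) ≈ -51794.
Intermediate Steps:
Function('H')(j) = 4 (Function('H')(j) = Add(2, Mul(-1, -2)) = Add(2, 2) = 4)
Q = Rational(1, 17) (Q = Pow(Add(4, 13), -1) = Pow(17, -1) = Rational(1, 17) ≈ 0.058824)
v = Rational(17, 5611) (v = Pow(Add(Rational(1, 17), 330), -1) = Pow(Rational(5611, 17), -1) = Rational(17, 5611) ≈ 0.0030298)
Mul(Add(v, u), a) = Mul(Add(Rational(17, 5611), 151), -343) = Mul(Rational(847278, 5611), -343) = Rational(-290616354, 5611)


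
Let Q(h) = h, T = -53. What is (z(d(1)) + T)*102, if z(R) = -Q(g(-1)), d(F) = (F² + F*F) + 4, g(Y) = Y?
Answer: -5304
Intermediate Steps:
d(F) = 4 + 2*F² (d(F) = (F² + F²) + 4 = 2*F² + 4 = 4 + 2*F²)
z(R) = 1 (z(R) = -1*(-1) = 1)
(z(d(1)) + T)*102 = (1 - 53)*102 = -52*102 = -5304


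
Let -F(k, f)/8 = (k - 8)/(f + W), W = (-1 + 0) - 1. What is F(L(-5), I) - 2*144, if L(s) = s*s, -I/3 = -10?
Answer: -2050/7 ≈ -292.86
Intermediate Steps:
W = -2 (W = -1 - 1 = -2)
I = 30 (I = -3*(-10) = 30)
L(s) = s²
F(k, f) = -8*(-8 + k)/(-2 + f) (F(k, f) = -8*(k - 8)/(f - 2) = -8*(-8 + k)/(-2 + f))
F(L(-5), I) - 2*144 = 8*(8 - 1*(-5)²)/(-2 + 30) - 2*144 = 8*(8 - 1*25)/28 - 288 = 8*(1/28)*(8 - 25) - 288 = 8*(1/28)*(-17) - 288 = -34/7 - 288 = -2050/7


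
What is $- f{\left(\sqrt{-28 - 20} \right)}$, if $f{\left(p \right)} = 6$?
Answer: $-6$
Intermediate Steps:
$- f{\left(\sqrt{-28 - 20} \right)} = \left(-1\right) 6 = -6$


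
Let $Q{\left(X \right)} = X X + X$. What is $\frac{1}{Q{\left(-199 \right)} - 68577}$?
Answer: $- \frac{1}{29175} \approx -3.4276 \cdot 10^{-5}$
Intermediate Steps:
$Q{\left(X \right)} = X + X^{2}$ ($Q{\left(X \right)} = X^{2} + X = X + X^{2}$)
$\frac{1}{Q{\left(-199 \right)} - 68577} = \frac{1}{- 199 \left(1 - 199\right) - 68577} = \frac{1}{\left(-199\right) \left(-198\right) - 68577} = \frac{1}{39402 - 68577} = \frac{1}{-29175} = - \frac{1}{29175}$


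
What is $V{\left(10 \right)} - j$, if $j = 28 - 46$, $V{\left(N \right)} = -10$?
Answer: $8$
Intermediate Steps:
$j = -18$ ($j = 28 - 46 = -18$)
$V{\left(10 \right)} - j = -10 - -18 = -10 + 18 = 8$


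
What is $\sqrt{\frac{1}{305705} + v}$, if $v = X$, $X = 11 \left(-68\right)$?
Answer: $\frac{i \sqrt{69904748868995}}{305705} \approx 27.35 i$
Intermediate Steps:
$X = -748$
$v = -748$
$\sqrt{\frac{1}{305705} + v} = \sqrt{\frac{1}{305705} - 748} = \sqrt{- \frac{228667339}{305705}} = \frac{i \sqrt{69904748868995}}{305705}$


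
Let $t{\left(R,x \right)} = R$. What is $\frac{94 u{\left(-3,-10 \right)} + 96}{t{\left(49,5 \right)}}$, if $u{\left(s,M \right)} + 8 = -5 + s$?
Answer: $- \frac{1408}{49} \approx -28.735$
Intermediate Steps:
$u{\left(s,M \right)} = -13 + s$ ($u{\left(s,M \right)} = -8 + \left(-5 + s\right) = -13 + s$)
$\frac{94 u{\left(-3,-10 \right)} + 96}{t{\left(49,5 \right)}} = \frac{94 \left(-13 - 3\right) + 96}{49} = \left(94 \left(-16\right) + 96\right) \frac{1}{49} = \left(-1504 + 96\right) \frac{1}{49} = \left(-1408\right) \frac{1}{49} = - \frac{1408}{49}$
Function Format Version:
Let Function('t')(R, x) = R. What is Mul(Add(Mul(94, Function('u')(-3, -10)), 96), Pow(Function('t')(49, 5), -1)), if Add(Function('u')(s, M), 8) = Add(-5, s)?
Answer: Rational(-1408, 49) ≈ -28.735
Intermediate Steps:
Function('u')(s, M) = Add(-13, s) (Function('u')(s, M) = Add(-8, Add(-5, s)) = Add(-13, s))
Mul(Add(Mul(94, Function('u')(-3, -10)), 96), Pow(Function('t')(49, 5), -1)) = Mul(Add(Mul(94, Add(-13, -3)), 96), Pow(49, -1)) = Mul(Add(Mul(94, -16), 96), Rational(1, 49)) = Mul(Add(-1504, 96), Rational(1, 49)) = Mul(-1408, Rational(1, 49)) = Rational(-1408, 49)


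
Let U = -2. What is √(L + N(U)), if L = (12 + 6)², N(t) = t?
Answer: √322 ≈ 17.944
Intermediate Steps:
L = 324 (L = 18² = 324)
√(L + N(U)) = √(324 - 2) = √322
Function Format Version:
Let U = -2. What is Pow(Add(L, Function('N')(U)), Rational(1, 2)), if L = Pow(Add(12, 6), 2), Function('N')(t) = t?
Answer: Pow(322, Rational(1, 2)) ≈ 17.944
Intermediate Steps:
L = 324 (L = Pow(18, 2) = 324)
Pow(Add(L, Function('N')(U)), Rational(1, 2)) = Pow(Add(324, -2), Rational(1, 2)) = Pow(322, Rational(1, 2))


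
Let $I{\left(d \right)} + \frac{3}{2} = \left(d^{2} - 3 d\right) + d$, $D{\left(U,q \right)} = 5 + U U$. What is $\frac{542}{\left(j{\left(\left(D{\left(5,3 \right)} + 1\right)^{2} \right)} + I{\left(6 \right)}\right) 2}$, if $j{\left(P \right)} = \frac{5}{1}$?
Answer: $\frac{542}{55} \approx 9.8545$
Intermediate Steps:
$D{\left(U,q \right)} = 5 + U^{2}$
$I{\left(d \right)} = - \frac{3}{2} + d^{2} - 2 d$ ($I{\left(d \right)} = - \frac{3}{2} + \left(\left(d^{2} - 3 d\right) + d\right) = - \frac{3}{2} + \left(d^{2} - 2 d\right) = - \frac{3}{2} + d^{2} - 2 d$)
$j{\left(P \right)} = 5$ ($j{\left(P \right)} = 5 \cdot 1 = 5$)
$\frac{542}{\left(j{\left(\left(D{\left(5,3 \right)} + 1\right)^{2} \right)} + I{\left(6 \right)}\right) 2} = \frac{542}{\left(5 - \left(\frac{27}{2} - 36\right)\right) 2} = \frac{542}{\left(5 - - \frac{45}{2}\right) 2} = \frac{542}{\left(5 + \frac{45}{2}\right) 2} = \frac{542}{\frac{55}{2} \cdot 2} = \frac{542}{55}$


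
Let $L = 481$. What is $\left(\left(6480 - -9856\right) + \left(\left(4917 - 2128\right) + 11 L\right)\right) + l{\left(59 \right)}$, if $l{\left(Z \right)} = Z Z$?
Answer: $27897$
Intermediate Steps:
$l{\left(Z \right)} = Z^{2}$
$\left(\left(6480 - -9856\right) + \left(\left(4917 - 2128\right) + 11 L\right)\right) + l{\left(59 \right)} = \left(\left(6480 - -9856\right) + \left(\left(4917 - 2128\right) + 11 \cdot 481\right)\right) + 59^{2} = \left(\left(6480 + 9856\right) + \left(2789 + 5291\right)\right) + 3481 = \left(16336 + 8080\right) + 3481 = 24416 + 3481 = 27897$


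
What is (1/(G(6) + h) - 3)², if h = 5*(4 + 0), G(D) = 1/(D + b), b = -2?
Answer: 57121/6561 ≈ 8.7061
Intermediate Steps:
G(D) = 1/(-2 + D) (G(D) = 1/(D - 2) = 1/(-2 + D))
h = 20 (h = 5*4 = 20)
(1/(G(6) + h) - 3)² = (1/(1/(-2 + 6) + 20) - 3)² = (1/(1/4 + 20) - 3)² = (1/(¼ + 20) - 3)² = (1/(81/4) - 3)² = (4/81 - 3)² = (-239/81)² = 57121/6561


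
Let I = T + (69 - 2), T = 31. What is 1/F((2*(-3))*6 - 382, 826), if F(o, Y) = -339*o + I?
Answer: 1/141800 ≈ 7.0522e-6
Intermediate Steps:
I = 98 (I = 31 + (69 - 2) = 31 + 67 = 98)
F(o, Y) = 98 - 339*o (F(o, Y) = -339*o + 98 = 98 - 339*o)
1/F((2*(-3))*6 - 382, 826) = 1/(98 - 339*((2*(-3))*6 - 382)) = 1/(98 - 339*(-6*6 - 382)) = 1/(98 - 339*(-36 - 382)) = 1/(98 - 339*(-418)) = 1/(98 + 141702) = 1/141800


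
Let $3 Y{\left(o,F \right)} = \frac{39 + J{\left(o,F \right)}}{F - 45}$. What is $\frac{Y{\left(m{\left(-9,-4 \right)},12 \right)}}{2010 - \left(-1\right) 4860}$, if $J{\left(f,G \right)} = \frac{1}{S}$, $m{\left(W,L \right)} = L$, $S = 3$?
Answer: $- \frac{59}{1020195} \approx -5.7832 \cdot 10^{-5}$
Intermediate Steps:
$J{\left(f,G \right)} = \frac{1}{3}$
$Y{\left(o,F \right)} = \frac{118}{9 \left(-45 + F\right)}$ ($Y{\left(o,F \right)} = \frac{\left(39 + \frac{1}{3}\right) \frac{1}{F - 45}}{3} = \frac{\frac{118}{3} \frac{1}{F - 45}}{3} = \frac{\frac{118}{3} \frac{1}{-45 + F}}{3} = \frac{118}{9 \left(-45 + F\right)}$)
$\frac{Y{\left(m{\left(-9,-4 \right)},12 \right)}}{2010 - \left(-1\right) 4860} = \frac{\frac{118}{9} \frac{1}{-45 + 12}}{2010 - \left(-1\right) 4860} = \frac{\frac{118}{9} \frac{1}{-33}}{2010 - -4860} = \frac{\frac{118}{9} \left(- \frac{1}{33}\right)}{2010 + 4860} = - \frac{118}{297 \cdot 6870} = \left(- \frac{118}{297}\right) \frac{1}{6870} = - \frac{59}{1020195}$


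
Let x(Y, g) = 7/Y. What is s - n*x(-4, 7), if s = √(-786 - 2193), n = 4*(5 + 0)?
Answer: 35 + 3*I*√331 ≈ 35.0 + 54.58*I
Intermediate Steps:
n = 20 (n = 4*5 = 20)
s = 3*I*√331 (s = √(-2979) = 3*I*√331 ≈ 54.58*I)
s - n*x(-4, 7) = 3*I*√331 - 20*7/(-4) = 3*I*√331 - 20*7*(-¼) = 3*I*√331 - 20*(-7)/4 = 3*I*√331 - 1*(-35) = 3*I*√331 + 35 = 35 + 3*I*√331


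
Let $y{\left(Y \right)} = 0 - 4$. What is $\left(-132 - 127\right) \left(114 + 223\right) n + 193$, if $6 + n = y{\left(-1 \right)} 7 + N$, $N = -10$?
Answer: $3840645$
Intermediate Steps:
$y{\left(Y \right)} = -4$ ($y{\left(Y \right)} = 0 - 4 = -4$)
$n = -44$ ($n = -6 - 38 = -44$)
$\left(-132 - 127\right) \left(114 + 223\right) n + 193 = \left(-132 - 127\right) \left(114 + 223\right) \left(-44\right) + 193 = \left(-259\right) 337 \left(-44\right) + 193 = \left(-87283\right) \left(-44\right) + 193 = 3840452 + 193 = 3840645$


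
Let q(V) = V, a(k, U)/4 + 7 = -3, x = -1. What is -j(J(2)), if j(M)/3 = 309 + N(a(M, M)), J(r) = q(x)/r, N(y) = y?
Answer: -807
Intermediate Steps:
a(k, U) = -40 (a(k, U) = -28 + 4*(-3) = -28 - 12 = -40)
J(r) = -1/r
j(M) = 807 (j(M) = 3*(309 - 40) = 3*269 = 807)
-j(J(2)) = -1*807 = -807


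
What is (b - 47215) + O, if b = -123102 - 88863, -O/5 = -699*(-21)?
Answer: -332575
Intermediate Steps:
O = -73395 (O = -(-3495)*(-21) = -5*14679 = -73395)
b = -211965
(b - 47215) + O = (-211965 - 47215) - 73395 = -259180 - 73395 = -332575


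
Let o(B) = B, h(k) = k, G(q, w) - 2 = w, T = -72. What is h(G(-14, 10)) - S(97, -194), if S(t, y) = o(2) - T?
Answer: -62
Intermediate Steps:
G(q, w) = 2 + w
S(t, y) = 74 (S(t, y) = 2 - 1*(-72) = 2 + 72 = 74)
h(G(-14, 10)) - S(97, -194) = (2 + 10) - 1*74 = 12 - 74 = -62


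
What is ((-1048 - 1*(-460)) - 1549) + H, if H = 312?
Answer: -1825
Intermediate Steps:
((-1048 - 1*(-460)) - 1549) + H = ((-1048 - 1*(-460)) - 1549) + 312 = ((-1048 + 460) - 1549) + 312 = (-588 - 1549) + 312 = -2137 + 312 = -1825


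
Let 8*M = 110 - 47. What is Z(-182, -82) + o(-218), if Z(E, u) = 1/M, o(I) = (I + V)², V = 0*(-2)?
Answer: 2994020/63 ≈ 47524.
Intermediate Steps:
V = 0
o(I) = I² (o(I) = (I + 0)² = I²)
M = 63/8 (M = (110 - 47)/8 = (⅛)*63 = 63/8 ≈ 7.8750)
Z(E, u) = 8/63 (Z(E, u) = 1/(63/8) = 8/63)
Z(-182, -82) + o(-218) = 8/63 + (-218)² = 8/63 + 47524 = 2994020/63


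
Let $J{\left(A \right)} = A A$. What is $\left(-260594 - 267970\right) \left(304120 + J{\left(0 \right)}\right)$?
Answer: $-160746883680$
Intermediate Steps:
$J{\left(A \right)} = A^{2}$
$\left(-260594 - 267970\right) \left(304120 + J{\left(0 \right)}\right) = \left(-260594 - 267970\right) \left(304120 + 0^{2}\right) = - 528564 \left(304120 + 0\right) = \left(-528564\right) 304120 = -160746883680$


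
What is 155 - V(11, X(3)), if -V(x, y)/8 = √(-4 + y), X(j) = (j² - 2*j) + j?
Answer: 155 + 8*√2 ≈ 166.31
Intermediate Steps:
X(j) = j² - j
V(x, y) = -8*√(-4 + y)
155 - V(11, X(3)) = 155 - (-8)*√(-4 + 3*(-1 + 3)) = 155 - (-8)*√(-4 + 3*2) = 155 - (-8)*√(-4 + 6) = 155 - (-8)*√2 = 155 + 8*√2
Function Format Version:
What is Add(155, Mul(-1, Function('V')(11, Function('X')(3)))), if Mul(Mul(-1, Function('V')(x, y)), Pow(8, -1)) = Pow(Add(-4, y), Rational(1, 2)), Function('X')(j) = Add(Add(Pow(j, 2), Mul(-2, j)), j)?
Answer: Add(155, Mul(8, Pow(2, Rational(1, 2)))) ≈ 166.31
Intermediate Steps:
Function('X')(j) = Add(Pow(j, 2), Mul(-1, j))
Function('V')(x, y) = Mul(-8, Pow(Add(-4, y), Rational(1, 2)))
Add(155, Mul(-1, Function('V')(11, Function('X')(3)))) = Add(155, Mul(-1, Mul(-8, Pow(Add(-4, Mul(3, Add(-1, 3))), Rational(1, 2))))) = Add(155, Mul(-1, Mul(-8, Pow(Add(-4, Mul(3, 2)), Rational(1, 2))))) = Add(155, Mul(-1, Mul(-8, Pow(Add(-4, 6), Rational(1, 2))))) = Add(155, Mul(-1, Mul(-8, Pow(2, Rational(1, 2))))) = Add(155, Mul(8, Pow(2, Rational(1, 2))))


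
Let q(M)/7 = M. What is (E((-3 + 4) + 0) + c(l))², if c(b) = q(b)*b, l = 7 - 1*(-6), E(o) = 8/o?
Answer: 1418481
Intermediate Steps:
q(M) = 7*M
l = 13 (l = 7 + 6 = 13)
c(b) = 7*b² (c(b) = (7*b)*b = 7*b²)
(E((-3 + 4) + 0) + c(l))² = (8/((-3 + 4) + 0) + 7*13²)² = (8/(1 + 0) + 7*169)² = (8/1 + 1183)² = (8*1 + 1183)² = (8 + 1183)² = 1191² = 1418481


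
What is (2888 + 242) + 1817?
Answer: 4947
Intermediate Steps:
(2888 + 242) + 1817 = 3130 + 1817 = 4947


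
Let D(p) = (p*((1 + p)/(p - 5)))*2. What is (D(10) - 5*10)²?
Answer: 36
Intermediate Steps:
D(p) = 2*p*(1 + p)/(-5 + p) (D(p) = (p*((1 + p)/(-5 + p)))*2 = (p*(1 + p)/(-5 + p))*2 = 2*p*(1 + p)/(-5 + p))
(D(10) - 5*10)² = (2*10*(1 + 10)/(-5 + 10) - 5*10)² = (2*10*11/5 - 50)² = (2*10*(⅕)*11 - 50)² = (44 - 50)² = (-6)² = 36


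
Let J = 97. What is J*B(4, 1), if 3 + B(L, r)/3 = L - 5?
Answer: -1164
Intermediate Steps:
B(L, r) = -24 + 3*L (B(L, r) = -9 + 3*(L - 5) = -9 + 3*(-5 + L) = -9 + (-15 + 3*L) = -24 + 3*L)
J*B(4, 1) = 97*(-24 + 3*4) = 97*(-24 + 12) = 97*(-12) = -1164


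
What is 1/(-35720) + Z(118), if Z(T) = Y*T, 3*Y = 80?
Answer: 337196797/107160 ≈ 3146.7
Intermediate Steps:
Y = 80/3 (Y = (⅓)*80 = 80/3 ≈ 26.667)
Z(T) = 80*T/3
1/(-35720) + Z(118) = 1/(-35720) + (80/3)*118 = -1/35720 + 9440/3 = 337196797/107160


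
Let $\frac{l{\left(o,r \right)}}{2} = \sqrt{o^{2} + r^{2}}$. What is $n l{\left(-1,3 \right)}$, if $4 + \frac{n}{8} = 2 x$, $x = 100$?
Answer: $3136 \sqrt{10} \approx 9916.9$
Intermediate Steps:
$n = 1568$ ($n = -32 + 8 \cdot 2 \cdot 100 = -32 + 8 \cdot 200 = -32 + 1600 = 1568$)
$l{\left(o,r \right)} = 2 \sqrt{o^{2} + r^{2}}$
$n l{\left(-1,3 \right)} = 1568 \cdot 2 \sqrt{\left(-1\right)^{2} + 3^{2}} = 1568 \cdot 2 \sqrt{1 + 9} = 1568 \cdot 2 \sqrt{10} = 3136 \sqrt{10}$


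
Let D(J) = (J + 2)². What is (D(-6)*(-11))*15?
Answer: -2640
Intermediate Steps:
D(J) = (2 + J)²
(D(-6)*(-11))*15 = ((2 - 6)²*(-11))*15 = ((-4)²*(-11))*15 = (16*(-11))*15 = -176*15 = -2640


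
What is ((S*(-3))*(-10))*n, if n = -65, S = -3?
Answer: 5850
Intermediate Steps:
((S*(-3))*(-10))*n = (-3*(-3)*(-10))*(-65) = (9*(-10))*(-65) = -90*(-65) = 5850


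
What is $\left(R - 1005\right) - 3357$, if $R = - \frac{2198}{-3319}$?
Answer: $- \frac{14475280}{3319} \approx -4361.3$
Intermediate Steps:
$R = \frac{2198}{3319}$ ($R = \left(-2198\right) \left(- \frac{1}{3319}\right) = \frac{2198}{3319} \approx 0.66225$)
$\left(R - 1005\right) - 3357 = \left(\frac{2198}{3319} - 1005\right) - 3357 = - \frac{3333397}{3319} - 3357 = - \frac{14475280}{3319}$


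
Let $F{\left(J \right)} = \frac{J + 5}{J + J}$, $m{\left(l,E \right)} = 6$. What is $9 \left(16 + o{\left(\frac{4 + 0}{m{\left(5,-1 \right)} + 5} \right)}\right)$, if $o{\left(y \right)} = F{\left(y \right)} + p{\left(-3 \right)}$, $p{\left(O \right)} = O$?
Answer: $\frac{1467}{8} \approx 183.38$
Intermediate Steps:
$F{\left(J \right)} = \frac{5 + J}{2 J}$
$o{\left(y \right)} = -3 + \frac{5 + y}{2 y}$ ($o{\left(y \right)} = \frac{5 + y}{2 y} - 3 = -3 + \frac{5 + y}{2 y}$)
$9 \left(16 + o{\left(\frac{4 + 0}{m{\left(5,-1 \right)} + 5} \right)}\right) = 9 \left(16 + \frac{5 \left(1 - \frac{4 + 0}{6 + 5}\right)}{2 \frac{4 + 0}{6 + 5}}\right) = 9 \left(16 + \frac{5 \left(1 - \frac{4}{11}\right)}{2 \cdot \frac{4}{11}}\right) = 9 \left(16 + \frac{5}{2} \cdot \frac{11}{4} \left(1 - \frac{4}{11}\right)\right) = 9 \left(16 + \frac{5}{2} \cdot \frac{11}{4} \cdot \frac{7}{11}\right) = 9 \left(16 + \frac{35}{8}\right) = 9 \cdot \frac{163}{8} = \frac{1467}{8}$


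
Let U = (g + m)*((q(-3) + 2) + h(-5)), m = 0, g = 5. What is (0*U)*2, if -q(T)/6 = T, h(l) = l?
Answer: 0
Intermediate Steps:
q(T) = -6*T
U = 75 (U = (5 + 0)*((-6*(-3) + 2) - 5) = 5*((18 + 2) - 5) = 5*(20 - 5) = 5*15 = 75)
(0*U)*2 = (0*75)*2 = 0*2 = 0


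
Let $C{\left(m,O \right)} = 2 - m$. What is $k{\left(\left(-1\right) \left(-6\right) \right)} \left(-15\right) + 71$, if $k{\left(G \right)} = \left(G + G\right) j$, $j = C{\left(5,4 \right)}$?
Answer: $611$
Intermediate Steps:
$j = -3$ ($j = 2 - 5 = -3$)
$k{\left(G \right)} = - 6 G$ ($k{\left(G \right)} = \left(G + G\right) \left(-3\right) = 2 G \left(-3\right) = - 6 G$)
$k{\left(\left(-1\right) \left(-6\right) \right)} \left(-15\right) + 71 = - 6 \left(\left(-1\right) \left(-6\right)\right) \left(-15\right) + 71 = \left(-6\right) 6 \left(-15\right) + 71 = \left(-36\right) \left(-15\right) + 71 = 540 + 71 = 611$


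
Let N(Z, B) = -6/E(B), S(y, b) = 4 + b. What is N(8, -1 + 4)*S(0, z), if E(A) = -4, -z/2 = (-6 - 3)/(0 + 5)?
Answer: 57/5 ≈ 11.400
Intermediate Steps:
z = 18/5 (z = -2*(-6 - 3)/(0 + 5) = -(-18)/5 = -2*(-9/5) = 18/5 ≈ 3.6000)
N(Z, B) = 3/2 (N(Z, B) = -6/(-4) = -6*(-1/4) = 3/2)
N(8, -1 + 4)*S(0, z) = 3*(4 + 18/5)/2 = (3/2)*(38/5) = 57/5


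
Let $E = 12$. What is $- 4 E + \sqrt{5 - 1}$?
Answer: $-46$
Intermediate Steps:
$- 4 E + \sqrt{5 - 1} = \left(-4\right) 12 + \sqrt{5 - 1} = -48 + \sqrt{4} = -48 + 2 = -46$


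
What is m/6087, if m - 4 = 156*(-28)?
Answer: -4364/6087 ≈ -0.71694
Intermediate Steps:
m = -4364 (m = 4 + 156*(-28) = 4 - 4368 = -4364)
m/6087 = -4364/6087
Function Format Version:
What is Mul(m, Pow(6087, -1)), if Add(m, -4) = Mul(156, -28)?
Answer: Rational(-4364, 6087) ≈ -0.71694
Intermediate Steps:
m = -4364 (m = Add(4, Mul(156, -28)) = Add(4, -4368) = -4364)
Mul(m, Pow(6087, -1)) = Mul(-4364, Pow(6087, -1)) = Mul(-4364, Rational(1, 6087)) = Rational(-4364, 6087)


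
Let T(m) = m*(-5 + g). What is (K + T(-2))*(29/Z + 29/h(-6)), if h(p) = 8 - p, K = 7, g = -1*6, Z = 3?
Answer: 14297/42 ≈ 340.40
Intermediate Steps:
g = -6
T(m) = -11*m (T(m) = m*(-5 - 6) = m*(-11) = -11*m)
(K + T(-2))*(29/Z + 29/h(-6)) = (7 - 11*(-2))*(29/3 + 29/(8 - 1*(-6))) = (7 + 22)*(29*(1/3) + 29/(8 + 6)) = 29*(29/3 + 29/14) = 29*(493/42) = 14297/42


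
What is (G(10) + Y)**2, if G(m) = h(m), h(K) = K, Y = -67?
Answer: 3249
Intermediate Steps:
G(m) = m
(G(10) + Y)**2 = (10 - 67)**2 = (-57)**2 = 3249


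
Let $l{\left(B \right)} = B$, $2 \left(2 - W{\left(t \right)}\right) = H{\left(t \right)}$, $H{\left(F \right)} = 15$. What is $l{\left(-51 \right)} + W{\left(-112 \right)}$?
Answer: $- \frac{113}{2} \approx -56.5$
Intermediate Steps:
$W{\left(t \right)} = - \frac{11}{2}$ ($W{\left(t \right)} = 2 - \frac{15}{2} = - \frac{11}{2}$)
$l{\left(-51 \right)} + W{\left(-112 \right)} = -51 - \frac{11}{2} = - \frac{113}{2}$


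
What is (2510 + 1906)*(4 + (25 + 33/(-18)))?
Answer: 119968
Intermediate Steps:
(2510 + 1906)*(4 + (25 + 33/(-18))) = 4416*(4 + (25 + 33*(-1/18))) = 4416*(4 + (25 - 11/6)) = 4416*(4 + 139/6) = 4416*(163/6) = 119968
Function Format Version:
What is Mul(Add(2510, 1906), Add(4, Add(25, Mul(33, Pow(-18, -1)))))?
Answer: 119968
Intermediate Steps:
Mul(Add(2510, 1906), Add(4, Add(25, Mul(33, Pow(-18, -1))))) = Mul(4416, Add(4, Add(25, Mul(33, Rational(-1, 18))))) = Mul(4416, Add(4, Add(25, Rational(-11, 6)))) = Mul(4416, Add(4, Rational(139, 6))) = Mul(4416, Rational(163, 6)) = 119968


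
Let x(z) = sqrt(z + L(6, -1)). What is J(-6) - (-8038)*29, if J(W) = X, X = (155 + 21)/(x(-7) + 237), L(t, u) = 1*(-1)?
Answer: 1190455706/5107 - 32*I*sqrt(2)/5107 ≈ 2.331e+5 - 0.0088613*I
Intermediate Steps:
L(t, u) = -1
x(z) = sqrt(-1 + z) (x(z) = sqrt(z - 1) = sqrt(-1 + z))
X = 176/(237 + 2*I*sqrt(2)) (X = (155 + 21)/(sqrt(-1 - 7) + 237) = 176/(sqrt(-8) + 237) = 176/(2*I*sqrt(2) + 237) = 176/(237 + 2*I*sqrt(2)) ≈ 0.74251 - 0.0088613*I)
J(W) = 3792/5107 - 32*I*sqrt(2)/5107
J(-6) - (-8038)*29 = (3792/5107 - 32*I*sqrt(2)/5107) - (-8038)*29 = (3792/5107 - 32*I*sqrt(2)/5107) - 1*(-233102) = (3792/5107 - 32*I*sqrt(2)/5107) + 233102 = 1190455706/5107 - 32*I*sqrt(2)/5107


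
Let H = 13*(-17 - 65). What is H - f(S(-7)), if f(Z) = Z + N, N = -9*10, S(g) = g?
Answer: -969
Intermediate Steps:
H = -1066 (H = 13*(-82) = -1066)
N = -90
f(Z) = -90 + Z (f(Z) = Z - 90 = -90 + Z)
H - f(S(-7)) = -1066 - (-90 - 7) = -1066 - 1*(-97) = -1066 + 97 = -969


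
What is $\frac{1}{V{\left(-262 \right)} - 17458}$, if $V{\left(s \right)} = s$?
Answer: $- \frac{1}{17720} \approx -5.6433 \cdot 10^{-5}$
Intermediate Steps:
$\frac{1}{V{\left(-262 \right)} - 17458} = \frac{1}{-262 - 17458} = \frac{1}{-17720} = - \frac{1}{17720}$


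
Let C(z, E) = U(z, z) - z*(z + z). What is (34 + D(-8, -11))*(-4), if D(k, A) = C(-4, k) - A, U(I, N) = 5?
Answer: -72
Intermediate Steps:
C(z, E) = 5 - 2*z² (C(z, E) = 5 - z*(z + z) = 5 - z*2*z = 5 - 2*z²)
D(k, A) = -27 - A (D(k, A) = (5 - 2*(-4)²) - A = (5 - 2*16) - A = (5 - 32) - A = -27 - A)
(34 + D(-8, -11))*(-4) = (34 + (-27 - 1*(-11)))*(-4) = (34 + (-27 + 11))*(-4) = (34 - 16)*(-4) = 18*(-4) = -72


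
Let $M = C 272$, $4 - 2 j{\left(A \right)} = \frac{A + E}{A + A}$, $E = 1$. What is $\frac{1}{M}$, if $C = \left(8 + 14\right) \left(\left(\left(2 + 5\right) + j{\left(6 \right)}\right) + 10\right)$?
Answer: $\frac{3}{335852} \approx 8.9325 \cdot 10^{-6}$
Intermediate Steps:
$j{\left(A \right)} = 2 - \frac{1 + A}{4 A}$ ($j{\left(A \right)} = 2 - \frac{\left(A + 1\right) \frac{1}{A + A}}{2} = 2 - \frac{\left(1 + A\right) \frac{1}{2 A}}{2} = 2 - \frac{\frac{1}{2} \frac{1}{A} \left(1 + A\right)}{2} = 2 - \frac{1 + A}{4 A}$)
$C = \frac{4939}{12}$ ($C = \left(8 + 14\right) \left(\left(\left(2 + 5\right) + \frac{-1 + 7 \cdot 6}{4 \cdot 6}\right) + 10\right) = 22 \left(\left(7 + \frac{1}{4} \cdot \frac{1}{6} \left(-1 + 42\right)\right) + 10\right) = 22 \left(\left(7 + \frac{1}{4} \cdot \frac{1}{6} \cdot 41\right) + 10\right) = 22 \left(\left(7 + \frac{41}{24}\right) + 10\right) = 22 \left(\frac{209}{24} + 10\right) = 22 \cdot \frac{449}{24} = \frac{4939}{12} \approx 411.58$)
$M = \frac{335852}{3}$ ($M = \frac{4939}{12} \cdot 272 = \frac{335852}{3} \approx 1.1195 \cdot 10^{5}$)
$\frac{1}{M} = \frac{1}{\frac{335852}{3}} = \frac{3}{335852}$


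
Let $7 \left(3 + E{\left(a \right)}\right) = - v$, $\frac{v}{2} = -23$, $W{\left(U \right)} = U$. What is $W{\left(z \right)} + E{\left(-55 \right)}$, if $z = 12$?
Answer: $\frac{109}{7} \approx 15.571$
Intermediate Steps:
$v = -46$ ($v = 2 \left(-23\right) = -46$)
$E{\left(a \right)} = \frac{25}{7}$ ($E{\left(a \right)} = -3 + \frac{\left(-1\right) \left(-46\right)}{7} = -3 + \frac{1}{7} \cdot 46 = -3 + \frac{46}{7} = \frac{25}{7}$)
$W{\left(z \right)} + E{\left(-55 \right)} = 12 + \frac{25}{7} = \frac{109}{7}$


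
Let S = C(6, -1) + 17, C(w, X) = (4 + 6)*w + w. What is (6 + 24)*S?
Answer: 2490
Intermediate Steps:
C(w, X) = 11*w (C(w, X) = 10*w + w = 11*w)
S = 83 (S = 11*6 + 17 = 66 + 17 = 83)
(6 + 24)*S = (6 + 24)*83 = 30*83 = 2490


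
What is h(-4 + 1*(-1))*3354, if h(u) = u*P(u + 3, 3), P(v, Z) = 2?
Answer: -33540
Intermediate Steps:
h(u) = 2*u (h(u) = u*2 = 2*u)
h(-4 + 1*(-1))*3354 = (2*(-4 + 1*(-1)))*3354 = (2*(-4 - 1))*3354 = (2*(-5))*3354 = -10*3354 = -33540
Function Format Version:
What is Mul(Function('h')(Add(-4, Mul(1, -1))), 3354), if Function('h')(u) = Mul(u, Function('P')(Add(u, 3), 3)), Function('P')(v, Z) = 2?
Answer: -33540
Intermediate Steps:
Function('h')(u) = Mul(2, u) (Function('h')(u) = Mul(u, 2) = Mul(2, u))
Mul(Function('h')(Add(-4, Mul(1, -1))), 3354) = Mul(Mul(2, Add(-4, Mul(1, -1))), 3354) = Mul(Mul(2, Add(-4, -1)), 3354) = Mul(Mul(2, -5), 3354) = Mul(-10, 3354) = -33540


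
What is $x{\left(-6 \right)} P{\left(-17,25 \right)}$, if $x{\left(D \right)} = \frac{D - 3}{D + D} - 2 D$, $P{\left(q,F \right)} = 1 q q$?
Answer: $\frac{14739}{4} \approx 3684.8$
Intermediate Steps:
$P{\left(q,F \right)} = q^{2}$ ($P{\left(q,F \right)} = q q = q^{2}$)
$x{\left(D \right)} = - 2 D + \frac{-3 + D}{2 D}$ ($x{\left(D \right)} = \frac{-3 + D}{2 D} - 2 D = - 2 D + \frac{-3 + D}{2 D}$)
$x{\left(-6 \right)} P{\left(-17,25 \right)} = \frac{-3 - 6 - 4 \left(-6\right)^{2}}{2 \left(-6\right)} \left(-17\right)^{2} = \frac{1}{2} \left(- \frac{1}{6}\right) \left(-3 - 6 - 144\right) 289 = \frac{1}{2} \left(- \frac{1}{6}\right) \left(-153\right) 289 = \frac{51}{4} \cdot 289 = \frac{14739}{4}$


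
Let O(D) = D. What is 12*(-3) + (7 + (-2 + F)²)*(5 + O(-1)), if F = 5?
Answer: 28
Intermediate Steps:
12*(-3) + (7 + (-2 + F)²)*(5 + O(-1)) = 12*(-3) + (7 + (-2 + 5)²)*(5 - 1) = -36 + (7 + 3²)*4 = -36 + (7 + 9)*4 = -36 + 16*4 = -36 + 64 = 28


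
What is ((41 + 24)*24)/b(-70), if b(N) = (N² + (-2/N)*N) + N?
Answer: 390/1207 ≈ 0.32312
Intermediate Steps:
b(N) = -2 + N + N² (b(N) = (N² - 2) + N = (-2 + N²) + N = -2 + N + N²)
((41 + 24)*24)/b(-70) = ((41 + 24)*24)/(-2 - 70 + (-70)²) = (65*24)/(-2 - 70 + 4900) = 1560/4828 = 1560*(1/4828) = 390/1207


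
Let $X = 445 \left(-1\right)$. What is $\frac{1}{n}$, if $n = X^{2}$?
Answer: $\frac{1}{198025} \approx 5.0499 \cdot 10^{-6}$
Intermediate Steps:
$X = -445$
$n = 198025$ ($n = \left(-445\right)^{2} = 198025$)
$\frac{1}{n} = \frac{1}{198025}$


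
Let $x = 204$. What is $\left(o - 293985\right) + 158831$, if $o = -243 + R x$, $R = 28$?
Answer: $-129685$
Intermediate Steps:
$o = 5469$ ($o = -243 + 28 \cdot 204 = -243 + 5712 = 5469$)
$\left(o - 293985\right) + 158831 = \left(5469 - 293985\right) + 158831 = -288516 + 158831 = -129685$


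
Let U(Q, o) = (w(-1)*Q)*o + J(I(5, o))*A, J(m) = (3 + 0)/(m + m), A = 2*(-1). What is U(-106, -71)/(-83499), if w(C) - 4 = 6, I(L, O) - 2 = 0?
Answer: -150517/166998 ≈ -0.90131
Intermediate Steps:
A = -2
I(L, O) = 2 (I(L, O) = 2 + 0 = 2)
J(m) = 3/(2*m) (J(m) = 3/((2*m)) = 3*(1/(2*m)) = 3/(2*m))
w(C) = 10 (w(C) = 4 + 6 = 10)
U(Q, o) = -3/2 + 10*Q*o (U(Q, o) = (10*Q)*o + ((3/2)/2)*(-2) = 10*Q*o + ((3/2)*(½))*(-2) = 10*Q*o + (¾)*(-2) = 10*Q*o - 3/2 = -3/2 + 10*Q*o)
U(-106, -71)/(-83499) = (-3/2 + 10*(-106)*(-71))/(-83499) = (-3/2 + 75260)*(-1/83499) = (150517/2)*(-1/83499) = -150517/166998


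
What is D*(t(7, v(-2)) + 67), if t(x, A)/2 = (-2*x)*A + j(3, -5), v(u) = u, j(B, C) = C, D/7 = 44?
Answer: 34804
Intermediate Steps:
D = 308 (D = 7*44 = 308)
t(x, A) = -10 - 4*A*x (t(x, A) = 2*((-2*x)*A - 5) = 2*(-2*A*x - 5) = 2*(-5 - 2*A*x) = -10 - 4*A*x)
D*(t(7, v(-2)) + 67) = 308*((-10 - 4*(-2)*7) + 67) = 308*((-10 + 56) + 67) = 308*(46 + 67) = 308*113 = 34804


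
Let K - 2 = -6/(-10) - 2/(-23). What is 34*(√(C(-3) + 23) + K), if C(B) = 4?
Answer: 10506/115 + 102*√3 ≈ 268.03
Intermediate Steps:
K = 309/115 (K = 2 + (-6/(-10) - 2/(-23)) = 2 + (-6*(-⅒) - 2*(-1/23)) = 2 + (⅗ + 2/23) = 2 + 79/115 = 309/115 ≈ 2.6870)
34*(√(C(-3) + 23) + K) = 34*(√(4 + 23) + 309/115) = 34*(√27 + 309/115) = 34*(3*√3 + 309/115) = 34*(309/115 + 3*√3) = 10506/115 + 102*√3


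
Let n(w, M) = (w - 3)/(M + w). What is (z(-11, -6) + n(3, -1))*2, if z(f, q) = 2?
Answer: 4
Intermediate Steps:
n(w, M) = (-3 + w)/(M + w)
(z(-11, -6) + n(3, -1))*2 = (2 + (-3 + 3)/(-1 + 3))*2 = (2 + 0/2)*2 = (2 + (½)*0)*2 = (2 + 0)*2 = 2*2 = 4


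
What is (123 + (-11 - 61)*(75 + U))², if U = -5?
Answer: 24176889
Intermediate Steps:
(123 + (-11 - 61)*(75 + U))² = (123 + (-11 - 61)*(75 - 5))² = (123 - 72*70)² = (123 - 5040)² = (-4917)² = 24176889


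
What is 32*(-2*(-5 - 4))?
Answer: 576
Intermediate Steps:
32*(-2*(-5 - 4)) = 32*(-2*(-9)) = 32*18 = 576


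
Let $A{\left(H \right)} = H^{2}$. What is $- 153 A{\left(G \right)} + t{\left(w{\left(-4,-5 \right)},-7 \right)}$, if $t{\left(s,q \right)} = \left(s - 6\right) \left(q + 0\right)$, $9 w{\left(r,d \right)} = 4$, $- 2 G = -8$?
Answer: $- \frac{21682}{9} \approx -2409.1$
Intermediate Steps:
$G = 4$ ($G = \left(- \frac{1}{2}\right) \left(-8\right) = 4$)
$w{\left(r,d \right)} = \frac{4}{9}$ ($w{\left(r,d \right)} = \frac{1}{9} \cdot 4 = \frac{4}{9}$)
$t{\left(s,q \right)} = q \left(-6 + s\right)$ ($t{\left(s,q \right)} = \left(-6 + s\right) q = q \left(-6 + s\right)$)
$- 153 A{\left(G \right)} + t{\left(w{\left(-4,-5 \right)},-7 \right)} = - 153 \cdot 4^{2} - 7 \left(-6 + \frac{4}{9}\right) = \left(-153\right) 16 - - \frac{350}{9} = -2448 + \frac{350}{9} = - \frac{21682}{9}$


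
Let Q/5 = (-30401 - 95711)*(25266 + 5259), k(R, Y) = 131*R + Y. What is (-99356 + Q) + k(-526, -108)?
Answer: -19248012370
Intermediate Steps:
k(R, Y) = Y + 131*R
Q = -19247844000 (Q = 5*((-30401 - 95711)*(25266 + 5259)) = 5*(-126112*30525) = 5*(-3849568800) = -19247844000)
(-99356 + Q) + k(-526, -108) = (-99356 - 19247844000) + (-108 + 131*(-526)) = -19247943356 + (-108 - 68906) = -19247943356 - 69014 = -19248012370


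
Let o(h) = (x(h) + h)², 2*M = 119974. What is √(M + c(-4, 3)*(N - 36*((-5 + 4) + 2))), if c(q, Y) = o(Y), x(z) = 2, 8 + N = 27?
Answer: 3*√6618 ≈ 244.05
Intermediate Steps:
N = 19 (N = -8 + 27 = 19)
M = 59987 (M = (½)*119974 = 59987)
o(h) = (2 + h)²
c(q, Y) = (2 + Y)²
√(M + c(-4, 3)*(N - 36*((-5 + 4) + 2))) = √(59987 + (2 + 3)²*(19 - 36*((-5 + 4) + 2))) = √(59987 + 5²*(19 - 36*(-1 + 2))) = √(59987 + 25*(19 - 36*1)) = √(59987 + 25*(19 - 36)) = √(59987 + 25*(-17)) = √(59987 - 425) = √59562 = 3*√6618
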